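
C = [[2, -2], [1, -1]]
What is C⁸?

[[2, -2], [1, -1]]

C² = C (a projection; rank 1, trace 1), so C⁸ = C.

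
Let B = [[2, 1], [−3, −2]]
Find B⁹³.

B² = I (check: tr B = 0 and det B = −1), so B⁹³ = B since 93 is odd.

[[2, 1], [−3, −2]]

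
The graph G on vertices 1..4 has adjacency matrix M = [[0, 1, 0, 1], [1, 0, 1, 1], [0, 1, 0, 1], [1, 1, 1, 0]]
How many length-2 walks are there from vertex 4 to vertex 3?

1

The number of length-2 walks from vertex 4 to vertex 3 is entry (4,3) of M^2, where M is the adjacency matrix.
M^2 = [[2, 1, 2, 1], [1, 3, 1, 2], [2, 1, 2, 1], [1, 2, 1, 3]]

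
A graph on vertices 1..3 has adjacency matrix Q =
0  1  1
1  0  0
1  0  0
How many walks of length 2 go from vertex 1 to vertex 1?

2

The number of length-2 walks from vertex 1 to vertex 1 is entry (1,1) of Q², where Q is the adjacency matrix.
Q² = [[2, 0, 0], [0, 1, 1], [0, 1, 1]]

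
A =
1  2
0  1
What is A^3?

[[1, 6], [0, 1]]

A = I + N where N = [[0, 2], [0, 0]] is strictly upper-triangular, so N^2 = 0.
(I + N)^3 = I + 3·N = [[1, 6], [0, 1]].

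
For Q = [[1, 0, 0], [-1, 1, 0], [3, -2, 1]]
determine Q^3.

Q = I + N where N = [[0, 0, 0], [-1, 0, 0], [3, -2, 0]] is strictly lower-triangular, so N^3 = 0.
(I + N)^3 = I + 3·N + 3·N^2 = [[1, 0, 0], [-3, 1, 0], [15, -6, 1]].

[[1, 0, 0], [-3, 1, 0], [15, -6, 1]]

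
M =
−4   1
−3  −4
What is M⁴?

[[−23, −208], [624, −23]]

M² = [[13, −8], [24, 13]]
M³ = [[−28, 45], [−135, −28]]
M⁴ = [[−23, −208], [624, −23]]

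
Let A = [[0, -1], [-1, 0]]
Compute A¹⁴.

A² = I (check: tr A = 0 and det A = -1), so A¹⁴ = I since 14 is even.

[[1, 0], [0, 1]]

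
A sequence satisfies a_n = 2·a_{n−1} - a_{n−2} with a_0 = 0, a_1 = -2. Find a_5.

-10

With companion matrix B = [[2, -1], [1, 0]], [a_n, a_{n−1}]ᵀ = B·[a_{n−1}, a_{n−2}]ᵀ, so [a_5, a_4]ᵀ = B⁴·[a_1, a_0]ᵀ.
B⁴ = [[5, -4], [4, -3]], giving [a_5, a_4]ᵀ = [[-10], [-8]].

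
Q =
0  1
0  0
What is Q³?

Q is strictly triangular, hence nilpotent: Q² = 0, so Q³ = 0.

[[0, 0], [0, 0]]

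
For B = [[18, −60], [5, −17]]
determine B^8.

tr B = 1 and det B = −6, so the characteristic polynomial is λ² − (1)λ + (−6) with roots −2 and 3.
Eigenvectors give P = [[3, 4], [1, 1]] with P⁻¹ = [[−1, 4], [1, −3]], and B = P·diag(−2, 3)·P⁻¹.
Then B^8 = P·diag(256, 6561)·P⁻¹ = [[768, 26244], [256, 6561]] · [[−1, 4], [1, −3]] = [[25476, −75660], [6305, −18659]].

[[25476, −75660], [6305, −18659]]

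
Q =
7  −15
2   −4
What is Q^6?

[[379, −945], [126, −314]]

tr Q = 3 and det Q = 2, so the characteristic polynomial is λ² − (3)λ + (2) with roots 2 and 1.
Eigenvectors give P = [[3, −5], [1, −2]] with P⁻¹ = [[2, −5], [1, −3]], and Q = P·diag(2, 1)·P⁻¹.
Then Q^6 = P·diag(64, 1)·P⁻¹ = [[192, −5], [64, −2]] · [[2, −5], [1, −3]] = [[379, −945], [126, −314]].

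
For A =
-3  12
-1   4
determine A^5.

[[-3, 12], [-1, 4]]

A² = A (a projection; rank 1, trace 1), so A^5 = A.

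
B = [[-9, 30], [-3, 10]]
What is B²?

[[-9, 30], [-3, 10]]

B² = B (a projection; rank 1, trace 1), so B² = B.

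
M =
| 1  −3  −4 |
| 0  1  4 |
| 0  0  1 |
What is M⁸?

[[1, −24, −368], [0, 1, 32], [0, 0, 1]]

M = I + N where N = [[0, −3, −4], [0, 0, 4], [0, 0, 0]] is strictly upper-triangular, so N³ = 0.
(I + N)⁸ = I + 8·N + 28·N² = [[1, −24, −368], [0, 1, 32], [0, 0, 1]].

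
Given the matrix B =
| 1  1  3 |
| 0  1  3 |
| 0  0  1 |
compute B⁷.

B = I + N where N = [[0, 1, 3], [0, 0, 3], [0, 0, 0]] is strictly upper-triangular, so N³ = 0.
(I + N)⁷ = I + 7·N + 21·N² = [[1, 7, 84], [0, 1, 21], [0, 0, 1]].

[[1, 7, 84], [0, 1, 21], [0, 0, 1]]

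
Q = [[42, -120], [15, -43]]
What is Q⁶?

[[-5256, 15960], [-1995, 6049]]

tr Q = -1 and det Q = -6, so the characteristic polynomial is λ² − (-1)λ + (-6) with roots -3 and 2.
Eigenvectors give P = [[-8, 3], [-3, 1]] with P⁻¹ = [[1, -3], [3, -8]], and Q = P·diag(-3, 2)·P⁻¹.
Then Q⁶ = P·diag(729, 64)·P⁻¹ = [[-5832, 192], [-2187, 64]] · [[1, -3], [3, -8]] = [[-5256, 15960], [-1995, 6049]].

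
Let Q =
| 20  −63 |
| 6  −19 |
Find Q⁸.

[[1786, −5355], [510, −1529]]

tr Q = 1 and det Q = −2, so the characteristic polynomial is λ² − (1)λ + (−2) with roots 2 and −1.
Eigenvectors give P = [[7, 3], [2, 1]] with P⁻¹ = [[1, −3], [−2, 7]], and Q = P·diag(2, −1)·P⁻¹.
Then Q⁸ = P·diag(256, 1)·P⁻¹ = [[1792, 3], [512, 1]] · [[1, −3], [−2, 7]] = [[1786, −5355], [510, −1529]].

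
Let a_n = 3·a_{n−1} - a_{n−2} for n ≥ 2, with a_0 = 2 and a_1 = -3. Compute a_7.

With companion matrix T = [[3, -1], [1, 0]], [a_n, a_{n−1}]ᵀ = T·[a_{n−1}, a_{n−2}]ᵀ, so [a_7, a_6]ᵀ = T⁶·[a_1, a_0]ᵀ.
T⁶ = [[377, -144], [144, -55]], giving [a_7, a_6]ᵀ = [[-1419], [-542]].

-1419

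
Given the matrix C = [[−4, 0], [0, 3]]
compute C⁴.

[[256, 0], [0, 81]]

C² = [[16, 0], [0, 9]]
C³ = [[−64, 0], [0, 27]]
C⁴ = [[256, 0], [0, 81]]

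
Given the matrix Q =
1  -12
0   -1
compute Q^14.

[[1, 0], [0, 1]]

Q² = I (check: tr Q = 0 and det Q = -1), so Q^14 = I since 14 is even.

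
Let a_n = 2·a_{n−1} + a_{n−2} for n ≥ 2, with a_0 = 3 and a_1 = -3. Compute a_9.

-1731

With companion matrix T = [[2, 1], [1, 0]], [a_n, a_{n−1}]ᵀ = T·[a_{n−1}, a_{n−2}]ᵀ, so [a_9, a_8]ᵀ = T⁸·[a_1, a_0]ᵀ.
T⁸ = [[985, 408], [408, 169]], giving [a_9, a_8]ᵀ = [[-1731], [-717]].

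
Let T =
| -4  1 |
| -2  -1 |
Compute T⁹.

tr T = -5 and det T = 6, so the characteristic polynomial is λ² − (-5)λ + (6) with roots -2 and -3.
Eigenvectors give P = [[-1, 1], [-2, 1]] with P⁻¹ = [[1, -1], [2, -1]], and T = P·diag(-2, -3)·P⁻¹.
Then T⁹ = P·diag(-512, -19683)·P⁻¹ = [[512, -19683], [1024, -19683]] · [[1, -1], [2, -1]] = [[-38854, 19171], [-38342, 18659]].

[[-38854, 19171], [-38342, 18659]]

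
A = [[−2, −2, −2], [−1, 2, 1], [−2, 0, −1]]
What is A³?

A² = [[10, 0, 4], [−2, 6, 3], [6, 4, 5]]
A³ = [[−28, −20, −24], [−8, 16, 7], [−26, −4, −13]]

[[−28, −20, −24], [−8, 16, 7], [−26, −4, −13]]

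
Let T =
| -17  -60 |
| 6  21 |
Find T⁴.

[[-719, -2400], [240, 801]]

tr T = 4 and det T = 3, so the characteristic polynomial is λ² − (4)λ + (3) with roots 3 and 1.
Eigenvectors give P = [[3, 10], [-1, -3]] with P⁻¹ = [[-3, -10], [1, 3]], and T = P·diag(3, 1)·P⁻¹.
Then T⁴ = P·diag(81, 1)·P⁻¹ = [[243, 10], [-81, -3]] · [[-3, -10], [1, 3]] = [[-719, -2400], [240, 801]].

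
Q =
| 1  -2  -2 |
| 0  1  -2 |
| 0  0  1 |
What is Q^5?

[[1, -10, 30], [0, 1, -10], [0, 0, 1]]

Q = I + N where N = [[0, -2, -2], [0, 0, -2], [0, 0, 0]] is strictly upper-triangular, so N^3 = 0.
(I + N)^5 = I + 5·N + 10·N^2 = [[1, -10, 30], [0, 1, -10], [0, 0, 1]].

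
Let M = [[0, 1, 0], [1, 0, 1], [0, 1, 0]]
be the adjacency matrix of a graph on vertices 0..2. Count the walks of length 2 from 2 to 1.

0

The number of length-2 walks from vertex 2 to vertex 1 is entry (2,1) of M^2, where M is the adjacency matrix.
M^2 = [[1, 0, 1], [0, 2, 0], [1, 0, 1]]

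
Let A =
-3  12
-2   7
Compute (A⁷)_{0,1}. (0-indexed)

tr A = 4 and det A = 3, so the characteristic polynomial is λ² − (4)λ + (3) with roots 3 and 1.
Eigenvectors give P = [[-2, 3], [-1, 1]] with P⁻¹ = [[1, -3], [1, -2]], and A = P·diag(3, 1)·P⁻¹.
Then A⁷ = P·diag(2187, 1)·P⁻¹ = [[-4374, 3], [-2187, 1]] · [[1, -3], [1, -2]] = [[-4371, 13116], [-2186, 6559]].

13116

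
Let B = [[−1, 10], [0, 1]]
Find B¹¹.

B² = I (check: tr B = 0 and det B = −1), so B¹¹ = B since 11 is odd.

[[−1, 10], [0, 1]]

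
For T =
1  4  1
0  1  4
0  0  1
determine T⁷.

T = I + N where N = [[0, 4, 1], [0, 0, 4], [0, 0, 0]] is strictly upper-triangular, so N³ = 0.
(I + N)⁷ = I + 7·N + 21·N² = [[1, 28, 343], [0, 1, 28], [0, 0, 1]].

[[1, 28, 343], [0, 1, 28], [0, 0, 1]]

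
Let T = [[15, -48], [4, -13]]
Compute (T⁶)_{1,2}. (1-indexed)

tr T = 2 and det T = -3, so the characteristic polynomial is λ² − (2)λ + (-3) with roots -1 and 3.
Eigenvectors give P = [[-3, -4], [-1, -1]] with P⁻¹ = [[1, -4], [-1, 3]], and T = P·diag(-1, 3)·P⁻¹.
Then T⁶ = P·diag(1, 729)·P⁻¹ = [[-3, -2916], [-1, -729]] · [[1, -4], [-1, 3]] = [[2913, -8736], [728, -2183]].

-8736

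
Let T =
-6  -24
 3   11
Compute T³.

[[-144, -456], [57, 179]]

tr T = 5 and det T = 6, so the characteristic polynomial is λ² − (5)λ + (6) with roots 3 and 2.
Eigenvectors give P = [[-8, -3], [3, 1]] with P⁻¹ = [[1, 3], [-3, -8]], and T = P·diag(3, 2)·P⁻¹.
Then T³ = P·diag(27, 8)·P⁻¹ = [[-216, -24], [81, 8]] · [[1, 3], [-3, -8]] = [[-144, -456], [57, 179]].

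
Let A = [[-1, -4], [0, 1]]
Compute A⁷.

A² = I (check: tr A = 0 and det A = -1), so A⁷ = A since 7 is odd.

[[-1, -4], [0, 1]]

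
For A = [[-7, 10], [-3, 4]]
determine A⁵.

[[-187, 310], [-93, 154]]

tr A = -3 and det A = 2, so the characteristic polynomial is λ² − (-3)λ + (2) with roots -1 and -2.
Eigenvectors give P = [[-5, 2], [-3, 1]] with P⁻¹ = [[1, -2], [3, -5]], and A = P·diag(-1, -2)·P⁻¹.
Then A⁵ = P·diag(-1, -32)·P⁻¹ = [[5, -64], [3, -32]] · [[1, -2], [3, -5]] = [[-187, 310], [-93, 154]].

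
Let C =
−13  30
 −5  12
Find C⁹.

tr C = −1 and det C = −6, so the characteristic polynomial is λ² − (−1)λ + (−6) with roots −3 and 2.
Eigenvectors give P = [[3, 2], [1, 1]] with P⁻¹ = [[1, −2], [−1, 3]], and C = P·diag(−3, 2)·P⁻¹.
Then C⁹ = P·diag(−19683, 512)·P⁻¹ = [[−59049, 1024], [−19683, 512]] · [[1, −2], [−1, 3]] = [[−60073, 121170], [−20195, 40902]].

[[−60073, 121170], [−20195, 40902]]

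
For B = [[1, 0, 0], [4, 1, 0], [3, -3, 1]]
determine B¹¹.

B = I + N where N = [[0, 0, 0], [4, 0, 0], [3, -3, 0]] is strictly lower-triangular, so N³ = 0.
(I + N)¹¹ = I + 11·N + 55·N² = [[1, 0, 0], [44, 1, 0], [-627, -33, 1]].

[[1, 0, 0], [44, 1, 0], [-627, -33, 1]]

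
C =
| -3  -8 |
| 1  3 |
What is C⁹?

[[-3, -8], [1, 3]]

C² = I (check: tr C = 0 and det C = -1), so C⁹ = C since 9 is odd.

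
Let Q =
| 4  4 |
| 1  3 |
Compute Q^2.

[[20, 28], [7, 13]]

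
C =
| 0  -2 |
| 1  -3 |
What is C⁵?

[[30, -62], [31, -63]]

tr C = -3 and det C = 2, so the characteristic polynomial is λ² − (-3)λ + (2) with roots -1 and -2.
Eigenvectors give P = [[-2, -1], [-1, -1]] with P⁻¹ = [[-1, 1], [1, -2]], and C = P·diag(-1, -2)·P⁻¹.
Then C⁵ = P·diag(-1, -32)·P⁻¹ = [[2, 32], [1, 32]] · [[-1, 1], [1, -2]] = [[30, -62], [31, -63]].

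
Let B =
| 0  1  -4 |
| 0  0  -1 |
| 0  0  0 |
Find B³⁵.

B is strictly triangular, hence nilpotent: B³ = 0, so B³⁵ = 0.

[[0, 0, 0], [0, 0, 0], [0, 0, 0]]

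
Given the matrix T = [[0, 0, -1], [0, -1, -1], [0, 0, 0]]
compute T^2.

[[0, 0, 0], [0, 1, 1], [0, 0, 0]]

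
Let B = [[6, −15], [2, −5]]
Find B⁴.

[[6, −15], [2, −5]]

B² = B (a projection; rank 1, trace 1), so B⁴ = B.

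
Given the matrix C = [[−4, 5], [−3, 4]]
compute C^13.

[[−4, 5], [−3, 4]]

C² = I (check: tr C = 0 and det C = −1), so C^13 = C since 13 is odd.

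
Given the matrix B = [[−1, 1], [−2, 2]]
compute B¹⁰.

[[−1, 1], [−2, 2]]

B² = B (a projection; rank 1, trace 1), so B¹⁰ = B.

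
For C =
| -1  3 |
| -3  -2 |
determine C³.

C² = [[-8, -9], [9, -5]]
C³ = [[35, -6], [6, 37]]

[[35, -6], [6, 37]]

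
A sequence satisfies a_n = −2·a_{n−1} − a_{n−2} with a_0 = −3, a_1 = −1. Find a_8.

29

With companion matrix Q = [[−2, −1], [1, 0]], [a_n, a_{n−1}]ᵀ = Q·[a_{n−1}, a_{n−2}]ᵀ, so [a_8, a_7]ᵀ = Q^7·[a_1, a_0]ᵀ.
Q^7 = [[−8, −7], [7, 6]], giving [a_8, a_7]ᵀ = [[29], [−25]].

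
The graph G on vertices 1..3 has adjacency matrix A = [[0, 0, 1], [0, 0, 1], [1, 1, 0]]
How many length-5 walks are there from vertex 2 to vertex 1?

0

The number of length-5 walks from vertex 2 to vertex 1 is entry (2,1) of A⁵, where A is the adjacency matrix.
A² = [[1, 1, 0], [1, 1, 0], [0, 0, 2]]
A³ = [[0, 0, 2], [0, 0, 2], [2, 2, 0]]
A⁴ = [[2, 2, 0], [2, 2, 0], [0, 0, 4]]
A⁵ = [[0, 0, 4], [0, 0, 4], [4, 4, 0]]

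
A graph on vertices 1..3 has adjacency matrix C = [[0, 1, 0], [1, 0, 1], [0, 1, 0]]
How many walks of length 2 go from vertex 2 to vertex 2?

The number of length-2 walks from vertex 2 to vertex 2 is entry (2,2) of C^2, where C is the adjacency matrix.
C^2 = [[1, 0, 1], [0, 2, 0], [1, 0, 1]]

2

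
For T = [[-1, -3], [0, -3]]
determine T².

[[1, 12], [0, 9]]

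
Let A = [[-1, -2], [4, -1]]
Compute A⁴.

[[17, -56], [112, 17]]

A² = [[-7, 4], [-8, -7]]
A³ = [[23, 10], [-20, 23]]
A⁴ = [[17, -56], [112, 17]]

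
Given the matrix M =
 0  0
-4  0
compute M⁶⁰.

M is strictly triangular, hence nilpotent: M² = 0, so M⁶⁰ = 0.

[[0, 0], [0, 0]]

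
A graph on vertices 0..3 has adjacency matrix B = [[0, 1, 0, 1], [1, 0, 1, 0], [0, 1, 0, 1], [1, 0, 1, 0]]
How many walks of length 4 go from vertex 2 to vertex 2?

8

The number of length-4 walks from vertex 2 to vertex 2 is entry (2,2) of B^4, where B is the adjacency matrix.
B^2 = [[2, 0, 2, 0], [0, 2, 0, 2], [2, 0, 2, 0], [0, 2, 0, 2]]
B^3 = [[0, 4, 0, 4], [4, 0, 4, 0], [0, 4, 0, 4], [4, 0, 4, 0]]
B^4 = [[8, 0, 8, 0], [0, 8, 0, 8], [8, 0, 8, 0], [0, 8, 0, 8]]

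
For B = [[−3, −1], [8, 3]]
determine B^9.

[[−3, −1], [8, 3]]

B² = I (check: tr B = 0 and det B = −1), so B^9 = B since 9 is odd.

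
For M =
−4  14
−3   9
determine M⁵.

tr M = 5 and det M = 6, so the characteristic polynomial is λ² − (5)λ + (6) with roots 2 and 3.
Eigenvectors give P = [[7, −2], [3, −1]] with P⁻¹ = [[1, −2], [3, −7]], and M = P·diag(2, 3)·P⁻¹.
Then M⁵ = P·diag(32, 243)·P⁻¹ = [[224, −486], [96, −243]] · [[1, −2], [3, −7]] = [[−1234, 2954], [−633, 1509]].

[[−1234, 2954], [−633, 1509]]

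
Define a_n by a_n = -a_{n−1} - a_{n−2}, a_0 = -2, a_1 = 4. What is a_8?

-2

With companion matrix C = [[-1, -1], [1, 0]], [a_n, a_{n−1}]ᵀ = C·[a_{n−1}, a_{n−2}]ᵀ, so [a_8, a_7]ᵀ = C⁷·[a_1, a_0]ᵀ.
C⁷ = [[-1, -1], [1, 0]], giving [a_8, a_7]ᵀ = [[-2], [4]].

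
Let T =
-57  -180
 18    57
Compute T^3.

[[-513, -1620], [162, 513]]

tr T = 0 and det T = -9, so the characteristic polynomial is λ² − (0)λ + (-9) with roots -3 and 3.
Eigenvectors give P = [[10, -3], [-3, 1]] with P⁻¹ = [[1, 3], [3, 10]], and T = P·diag(-3, 3)·P⁻¹.
Then T^3 = P·diag(-27, 27)·P⁻¹ = [[-270, -81], [81, 27]] · [[1, 3], [3, 10]] = [[-513, -1620], [162, 513]].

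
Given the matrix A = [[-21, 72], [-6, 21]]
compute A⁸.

tr A = 0 and det A = -9, so the characteristic polynomial is λ² − (0)λ + (-9) with roots 3 and -3.
Eigenvectors give P = [[3, 4], [1, 1]] with P⁻¹ = [[-1, 4], [1, -3]], and A = P·diag(3, -3)·P⁻¹.
Then A⁸ = P·diag(6561, 6561)·P⁻¹ = [[19683, 26244], [6561, 6561]] · [[-1, 4], [1, -3]] = [[6561, 0], [0, 6561]].

[[6561, 0], [0, 6561]]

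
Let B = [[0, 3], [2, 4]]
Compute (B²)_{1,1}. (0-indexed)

22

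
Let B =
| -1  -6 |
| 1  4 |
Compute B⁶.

tr B = 3 and det B = 2, so the characteristic polynomial is λ² − (3)λ + (2) with roots 1 and 2.
Eigenvectors give P = [[-3, -2], [1, 1]] with P⁻¹ = [[-1, -2], [1, 3]], and B = P·diag(1, 2)·P⁻¹.
Then B⁶ = P·diag(1, 64)·P⁻¹ = [[-3, -128], [1, 64]] · [[-1, -2], [1, 3]] = [[-125, -378], [63, 190]].

[[-125, -378], [63, 190]]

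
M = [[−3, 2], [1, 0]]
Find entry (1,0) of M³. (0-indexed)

11

M² = [[11, −6], [−3, 2]]
M³ = [[−39, 22], [11, −6]]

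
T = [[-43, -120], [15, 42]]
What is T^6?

[[6049, 15960], [-1995, -5256]]

tr T = -1 and det T = -6, so the characteristic polynomial is λ² − (-1)λ + (-6) with roots 2 and -3.
Eigenvectors give P = [[-8, -3], [3, 1]] with P⁻¹ = [[1, 3], [-3, -8]], and T = P·diag(2, -3)·P⁻¹.
Then T^6 = P·diag(64, 729)·P⁻¹ = [[-512, -2187], [192, 729]] · [[1, 3], [-3, -8]] = [[6049, 15960], [-1995, -5256]].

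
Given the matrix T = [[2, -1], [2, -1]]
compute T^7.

T² = T (a projection; rank 1, trace 1), so T^7 = T.

[[2, -1], [2, -1]]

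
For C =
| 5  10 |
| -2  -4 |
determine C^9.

[[5, 10], [-2, -4]]

C² = C (a projection; rank 1, trace 1), so C^9 = C.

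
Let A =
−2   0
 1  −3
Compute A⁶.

[[64, 0], [−665, 729]]

tr A = −5 and det A = 6, so the characteristic polynomial is λ² − (−5)λ + (6) with roots −2 and −3.
Eigenvectors give P = [[1, 0], [1, 1]] with P⁻¹ = [[1, 0], [−1, 1]], and A = P·diag(−2, −3)·P⁻¹.
Then A⁶ = P·diag(64, 729)·P⁻¹ = [[64, 0], [64, 729]] · [[1, 0], [−1, 1]] = [[64, 0], [−665, 729]].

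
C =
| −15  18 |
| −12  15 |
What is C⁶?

[[729, 0], [0, 729]]

tr C = 0 and det C = −9, so the characteristic polynomial is λ² − (0)λ + (−9) with roots 3 and −3.
Eigenvectors give P = [[−1, 3], [−1, 2]] with P⁻¹ = [[2, −3], [1, −1]], and C = P·diag(3, −3)·P⁻¹.
Then C⁶ = P·diag(729, 729)·P⁻¹ = [[−729, 2187], [−729, 1458]] · [[2, −3], [1, −1]] = [[729, 0], [0, 729]].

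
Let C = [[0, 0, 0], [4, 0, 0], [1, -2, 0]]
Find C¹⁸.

C is strictly triangular, hence nilpotent: C³ = 0, so C¹⁸ = 0.

[[0, 0, 0], [0, 0, 0], [0, 0, 0]]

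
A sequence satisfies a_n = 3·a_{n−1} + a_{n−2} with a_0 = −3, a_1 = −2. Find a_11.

With companion matrix B = [[3, 1], [1, 0]], [a_n, a_{n−1}]ᵀ = B·[a_{n−1}, a_{n−2}]ᵀ, so [a_11, a_10]ᵀ = B¹⁰·[a_1, a_0]ᵀ.
B¹⁰ = [[141481, 42837], [42837, 12970]], giving [a_11, a_10]ᵀ = [[−411473], [−124584]].

−411473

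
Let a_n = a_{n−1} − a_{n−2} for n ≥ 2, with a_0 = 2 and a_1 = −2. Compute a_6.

2

With companion matrix C = [[1, −1], [1, 0]], [a_n, a_{n−1}]ᵀ = C·[a_{n−1}, a_{n−2}]ᵀ, so [a_6, a_5]ᵀ = C⁵·[a_1, a_0]ᵀ.
C⁵ = [[0, 1], [−1, 1]], giving [a_6, a_5]ᵀ = [[2], [4]].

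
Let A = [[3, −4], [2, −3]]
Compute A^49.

A² = I (check: tr A = 0 and det A = −1), so A^49 = A since 49 is odd.

[[3, −4], [2, −3]]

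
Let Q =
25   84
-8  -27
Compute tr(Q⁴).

tr Q = -2 and det Q = -3, so the characteristic polynomial is λ² − (-2)λ + (-3) with roots 1 and -3.
Eigenvectors give P = [[7, -3], [-2, 1]] with P⁻¹ = [[1, 3], [2, 7]], and Q = P·diag(1, -3)·P⁻¹.
Then Q⁴ = P·diag(1, 81)·P⁻¹ = [[7, -243], [-2, 81]] · [[1, 3], [2, 7]] = [[-479, -1680], [160, 561]].

82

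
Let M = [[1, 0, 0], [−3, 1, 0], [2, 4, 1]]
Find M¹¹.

M = I + N where N = [[0, 0, 0], [−3, 0, 0], [2, 4, 0]] is strictly lower-triangular, so N³ = 0.
(I + N)¹¹ = I + 11·N + 55·N² = [[1, 0, 0], [−33, 1, 0], [−638, 44, 1]].

[[1, 0, 0], [−33, 1, 0], [−638, 44, 1]]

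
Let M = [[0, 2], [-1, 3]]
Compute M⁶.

tr M = 3 and det M = 2, so the characteristic polynomial is λ² − (3)λ + (2) with roots 2 and 1.
Eigenvectors give P = [[-1, -2], [-1, -1]] with P⁻¹ = [[1, -2], [-1, 1]], and M = P·diag(2, 1)·P⁻¹.
Then M⁶ = P·diag(64, 1)·P⁻¹ = [[-64, -2], [-64, -1]] · [[1, -2], [-1, 1]] = [[-62, 126], [-63, 127]].

[[-62, 126], [-63, 127]]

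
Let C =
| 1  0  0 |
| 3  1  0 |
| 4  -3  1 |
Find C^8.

C = I + N where N = [[0, 0, 0], [3, 0, 0], [4, -3, 0]] is strictly lower-triangular, so N^3 = 0.
(I + N)^8 = I + 8·N + 28·N^2 = [[1, 0, 0], [24, 1, 0], [-220, -24, 1]].

[[1, 0, 0], [24, 1, 0], [-220, -24, 1]]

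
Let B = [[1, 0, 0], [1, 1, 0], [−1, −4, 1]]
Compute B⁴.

B = I + N where N = [[0, 0, 0], [1, 0, 0], [−1, −4, 0]] is strictly lower-triangular, so N³ = 0.
(I + N)⁴ = I + 4·N + 6·N² = [[1, 0, 0], [4, 1, 0], [−28, −16, 1]].

[[1, 0, 0], [4, 1, 0], [−28, −16, 1]]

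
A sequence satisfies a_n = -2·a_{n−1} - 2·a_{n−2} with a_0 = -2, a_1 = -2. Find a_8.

With companion matrix T = [[-2, -2], [1, 0]], [a_n, a_{n−1}]ᵀ = T·[a_{n−1}, a_{n−2}]ᵀ, so [a_8, a_7]ᵀ = T⁷·[a_1, a_0]ᵀ.
T⁷ = [[0, 16], [-8, -16]], giving [a_8, a_7]ᵀ = [[-32], [48]].

-32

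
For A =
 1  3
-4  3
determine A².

[[-11, 12], [-16, -3]]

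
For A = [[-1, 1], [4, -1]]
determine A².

[[5, -2], [-8, 5]]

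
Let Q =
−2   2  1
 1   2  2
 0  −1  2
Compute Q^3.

[[−13, 6, 12], [4, −1, 26], [−2, −12, −5]]

Q^2 = [[6, −1, 4], [0, 4, 9], [−1, −4, 2]]
Q^3 = [[−13, 6, 12], [4, −1, 26], [−2, −12, −5]]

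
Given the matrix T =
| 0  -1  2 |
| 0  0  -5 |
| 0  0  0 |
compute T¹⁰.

[[0, 0, 0], [0, 0, 0], [0, 0, 0]]

T is strictly triangular, hence nilpotent: T³ = 0, so T¹⁰ = 0.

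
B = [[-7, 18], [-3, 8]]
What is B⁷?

tr B = 1 and det B = -2, so the characteristic polynomial is λ² − (1)λ + (-2) with roots 2 and -1.
Eigenvectors give P = [[-2, -3], [-1, -1]] with P⁻¹ = [[1, -3], [-1, 2]], and B = P·diag(2, -1)·P⁻¹.
Then B⁷ = P·diag(128, -1)·P⁻¹ = [[-256, 3], [-128, 1]] · [[1, -3], [-1, 2]] = [[-259, 774], [-129, 386]].

[[-259, 774], [-129, 386]]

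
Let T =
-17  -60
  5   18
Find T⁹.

tr T = 1 and det T = -6, so the characteristic polynomial is λ² − (1)λ + (-6) with roots 3 and -2.
Eigenvectors give P = [[-3, 4], [1, -1]] with P⁻¹ = [[1, 4], [1, 3]], and T = P·diag(3, -2)·P⁻¹.
Then T⁹ = P·diag(19683, -512)·P⁻¹ = [[-59049, -2048], [19683, 512]] · [[1, 4], [1, 3]] = [[-61097, -242340], [20195, 80268]].

[[-61097, -242340], [20195, 80268]]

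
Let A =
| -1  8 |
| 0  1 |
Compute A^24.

A² = I (check: tr A = 0 and det A = -1), so A^24 = I since 24 is even.

[[1, 0], [0, 1]]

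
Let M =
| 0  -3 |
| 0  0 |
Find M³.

[[0, 0], [0, 0]]

M is strictly triangular, hence nilpotent: M² = 0, so M³ = 0.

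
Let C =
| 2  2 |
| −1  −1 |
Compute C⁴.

[[2, 2], [−1, −1]]

C² = [[2, 2], [−1, −1]]
C³ = [[2, 2], [−1, −1]]
C⁴ = [[2, 2], [−1, −1]]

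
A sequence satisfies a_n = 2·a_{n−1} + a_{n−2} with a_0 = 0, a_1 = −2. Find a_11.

−11482

With companion matrix A = [[2, 1], [1, 0]], [a_n, a_{n−1}]ᵀ = A·[a_{n−1}, a_{n−2}]ᵀ, so [a_11, a_10]ᵀ = A¹⁰·[a_1, a_0]ᵀ.
A¹⁰ = [[5741, 2378], [2378, 985]], giving [a_11, a_10]ᵀ = [[−11482], [−4756]].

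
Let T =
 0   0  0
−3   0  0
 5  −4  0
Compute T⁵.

T is strictly triangular, hence nilpotent: T³ = 0, so T⁵ = 0.

[[0, 0, 0], [0, 0, 0], [0, 0, 0]]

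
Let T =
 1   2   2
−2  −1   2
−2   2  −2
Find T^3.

T^2 = [[−7, 4, 2], [−4, 1, −10], [−2, −10, 4]]
T^3 = [[−19, −14, −10], [14, −29, 14], [10, 14, −32]]

[[−19, −14, −10], [14, −29, 14], [10, 14, −32]]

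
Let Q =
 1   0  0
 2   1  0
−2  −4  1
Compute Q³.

[[1, 0, 0], [6, 1, 0], [−30, −12, 1]]

Q = I + N where N = [[0, 0, 0], [2, 0, 0], [−2, −4, 0]] is strictly lower-triangular, so N³ = 0.
(I + N)³ = I + 3·N + 3·N² = [[1, 0, 0], [6, 1, 0], [−30, −12, 1]].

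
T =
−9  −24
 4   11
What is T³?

tr T = 2 and det T = −3, so the characteristic polynomial is λ² − (2)λ + (−3) with roots 3 and −1.
Eigenvectors give P = [[2, −3], [−1, 1]] with P⁻¹ = [[−1, −3], [−1, −2]], and T = P·diag(3, −1)·P⁻¹.
Then T³ = P·diag(27, −1)·P⁻¹ = [[54, 3], [−27, −1]] · [[−1, −3], [−1, −2]] = [[−57, −168], [28, 83]].

[[−57, −168], [28, 83]]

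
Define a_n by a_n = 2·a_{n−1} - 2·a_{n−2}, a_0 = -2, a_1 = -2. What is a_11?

With companion matrix T = [[2, -2], [1, 0]], [a_n, a_{n−1}]ᵀ = T·[a_{n−1}, a_{n−2}]ᵀ, so [a_11, a_10]ᵀ = T^10·[a_1, a_0]ᵀ.
T^10 = [[32, -64], [32, -32]], giving [a_11, a_10]ᵀ = [[64], [0]].

64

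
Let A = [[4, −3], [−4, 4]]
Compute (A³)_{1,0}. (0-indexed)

A² = [[28, −24], [−32, 28]]
A³ = [[208, −180], [−240, 208]]

−240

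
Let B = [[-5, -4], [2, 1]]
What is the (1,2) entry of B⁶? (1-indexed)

1456

tr B = -4 and det B = 3, so the characteristic polynomial is λ² − (-4)λ + (3) with roots -3 and -1.
Eigenvectors give P = [[2, 1], [-1, -1]] with P⁻¹ = [[1, 1], [-1, -2]], and B = P·diag(-3, -1)·P⁻¹.
Then B⁶ = P·diag(729, 1)·P⁻¹ = [[1458, 1], [-729, -1]] · [[1, 1], [-1, -2]] = [[1457, 1456], [-728, -727]].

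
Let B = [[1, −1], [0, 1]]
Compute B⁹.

[[1, −9], [0, 1]]

B = I + N where N = [[0, −1], [0, 0]] is strictly upper-triangular, so N² = 0.
(I + N)⁹ = I + 9·N = [[1, −9], [0, 1]].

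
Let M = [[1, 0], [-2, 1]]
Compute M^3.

[[1, 0], [-6, 1]]

M = I + N where N = [[0, 0], [-2, 0]] is strictly lower-triangular, so N^2 = 0.
(I + N)^3 = I + 3·N = [[1, 0], [-6, 1]].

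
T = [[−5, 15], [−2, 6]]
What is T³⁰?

T² = T (a projection; rank 1, trace 1), so T³⁰ = T.

[[−5, 15], [−2, 6]]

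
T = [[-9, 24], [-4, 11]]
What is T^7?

[[-4377, 13128], [-2188, 6563]]

tr T = 2 and det T = -3, so the characteristic polynomial is λ² − (2)λ + (-3) with roots -1 and 3.
Eigenvectors give P = [[3, 2], [1, 1]] with P⁻¹ = [[1, -2], [-1, 3]], and T = P·diag(-1, 3)·P⁻¹.
Then T^7 = P·diag(-1, 2187)·P⁻¹ = [[-3, 4374], [-1, 2187]] · [[1, -2], [-1, 3]] = [[-4377, 13128], [-2188, 6563]].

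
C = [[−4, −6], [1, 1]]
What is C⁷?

tr C = −3 and det C = 2, so the characteristic polynomial is λ² − (−3)λ + (2) with roots −2 and −1.
Eigenvectors give P = [[3, −2], [−1, 1]] with P⁻¹ = [[1, 2], [1, 3]], and C = P·diag(−2, −1)·P⁻¹.
Then C⁷ = P·diag(−128, −1)·P⁻¹ = [[−384, 2], [128, −1]] · [[1, 2], [1, 3]] = [[−382, −762], [127, 253]].

[[−382, −762], [127, 253]]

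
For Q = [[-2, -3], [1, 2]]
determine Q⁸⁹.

Q² = I (check: tr Q = 0 and det Q = -1), so Q⁸⁹ = Q since 89 is odd.

[[-2, -3], [1, 2]]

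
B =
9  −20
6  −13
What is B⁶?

[[−3639, 7280], [−2184, 4369]]

tr B = −4 and det B = 3, so the characteristic polynomial is λ² − (−4)λ + (3) with roots −3 and −1.
Eigenvectors give P = [[5, −2], [3, −1]] with P⁻¹ = [[−1, 2], [−3, 5]], and B = P·diag(−3, −1)·P⁻¹.
Then B⁶ = P·diag(729, 1)·P⁻¹ = [[3645, −2], [2187, −1]] · [[−1, 2], [−3, 5]] = [[−3639, 7280], [−2184, 4369]].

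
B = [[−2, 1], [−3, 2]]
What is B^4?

[[1, 0], [0, 1]]

B² = I (check: tr B = 0 and det B = −1), so B^4 = I since 4 is even.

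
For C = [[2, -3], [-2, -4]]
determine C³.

[[8, -54], [-36, -100]]

C² = [[10, 6], [4, 22]]
C³ = [[8, -54], [-36, -100]]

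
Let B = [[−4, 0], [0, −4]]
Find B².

[[16, 0], [0, 16]]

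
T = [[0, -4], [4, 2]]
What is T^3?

T^2 = [[-16, -8], [8, -12]]
T^3 = [[-32, 48], [-48, -56]]

[[-32, 48], [-48, -56]]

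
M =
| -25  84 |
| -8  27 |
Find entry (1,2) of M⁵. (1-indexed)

5124

tr M = 2 and det M = -3, so the characteristic polynomial is λ² − (2)λ + (-3) with roots 3 and -1.
Eigenvectors give P = [[3, 7], [1, 2]] with P⁻¹ = [[-2, 7], [1, -3]], and M = P·diag(3, -1)·P⁻¹.
Then M⁵ = P·diag(243, -1)·P⁻¹ = [[729, -7], [243, -2]] · [[-2, 7], [1, -3]] = [[-1465, 5124], [-488, 1707]].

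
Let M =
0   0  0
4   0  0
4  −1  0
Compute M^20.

M is strictly triangular, hence nilpotent: M^3 = 0, so M^20 = 0.

[[0, 0, 0], [0, 0, 0], [0, 0, 0]]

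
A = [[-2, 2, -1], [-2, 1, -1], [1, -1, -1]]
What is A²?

[[-1, -1, 1], [1, -2, 2], [-1, 2, 1]]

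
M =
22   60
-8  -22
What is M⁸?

[[256, 0], [0, 256]]

tr M = 0 and det M = -4, so the characteristic polynomial is λ² − (0)λ + (-4) with roots 2 and -2.
Eigenvectors give P = [[3, 5], [-1, -2]] with P⁻¹ = [[2, 5], [-1, -3]], and M = P·diag(2, -2)·P⁻¹.
Then M⁸ = P·diag(256, 256)·P⁻¹ = [[768, 1280], [-256, -512]] · [[2, 5], [-1, -3]] = [[256, 0], [0, 256]].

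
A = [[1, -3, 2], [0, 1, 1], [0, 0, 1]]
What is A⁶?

[[1, -18, -33], [0, 1, 6], [0, 0, 1]]

A = I + N where N = [[0, -3, 2], [0, 0, 1], [0, 0, 0]] is strictly upper-triangular, so N³ = 0.
(I + N)⁶ = I + 6·N + 15·N² = [[1, -18, -33], [0, 1, 6], [0, 0, 1]].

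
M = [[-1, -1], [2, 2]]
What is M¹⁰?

M² = M (a projection; rank 1, trace 1), so M¹⁰ = M.

[[-1, -1], [2, 2]]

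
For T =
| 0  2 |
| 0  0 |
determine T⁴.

[[0, 0], [0, 0]]

T is strictly triangular, hence nilpotent: T² = 0, so T⁴ = 0.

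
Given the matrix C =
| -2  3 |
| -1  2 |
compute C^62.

[[1, 0], [0, 1]]

C² = I (check: tr C = 0 and det C = -1), so C^62 = I since 62 is even.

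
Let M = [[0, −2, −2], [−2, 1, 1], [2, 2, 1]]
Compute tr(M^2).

6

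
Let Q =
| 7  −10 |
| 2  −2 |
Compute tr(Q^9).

20195

tr Q = 5 and det Q = 6, so the characteristic polynomial is λ² − (5)λ + (6) with roots 3 and 2.
Eigenvectors give P = [[−5, 2], [−2, 1]] with P⁻¹ = [[−1, 2], [−2, 5]], and Q = P·diag(3, 2)·P⁻¹.
Then Q^9 = P·diag(19683, 512)·P⁻¹ = [[−98415, 1024], [−39366, 512]] · [[−1, 2], [−2, 5]] = [[96367, −191710], [38342, −76172]].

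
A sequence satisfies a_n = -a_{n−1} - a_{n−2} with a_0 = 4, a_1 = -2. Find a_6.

4

With companion matrix A = [[-1, -1], [1, 0]], [a_n, a_{n−1}]ᵀ = A·[a_{n−1}, a_{n−2}]ᵀ, so [a_6, a_5]ᵀ = A^5·[a_1, a_0]ᵀ.
A^5 = [[0, 1], [-1, -1]], giving [a_6, a_5]ᵀ = [[4], [-2]].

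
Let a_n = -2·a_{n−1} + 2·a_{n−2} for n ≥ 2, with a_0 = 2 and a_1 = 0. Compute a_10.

With companion matrix M = [[-2, 2], [1, 0]], [a_n, a_{n−1}]ᵀ = M·[a_{n−1}, a_{n−2}]ᵀ, so [a_10, a_9]ᵀ = M^9·[a_1, a_0]ᵀ.
M^9 = [[-6688, 4896], [2448, -1792]], giving [a_10, a_9]ᵀ = [[9792], [-3584]].

9792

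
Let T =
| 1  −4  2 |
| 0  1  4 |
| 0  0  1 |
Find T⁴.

T = I + N where N = [[0, −4, 2], [0, 0, 4], [0, 0, 0]] is strictly upper-triangular, so N³ = 0.
(I + N)⁴ = I + 4·N + 6·N² = [[1, −16, −88], [0, 1, 16], [0, 0, 1]].

[[1, −16, −88], [0, 1, 16], [0, 0, 1]]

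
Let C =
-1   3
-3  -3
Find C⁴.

[[-80, 96], [-96, -144]]

C² = [[-8, -12], [12, 0]]
C³ = [[44, 12], [-12, 36]]
C⁴ = [[-80, 96], [-96, -144]]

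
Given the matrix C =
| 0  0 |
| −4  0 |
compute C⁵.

[[0, 0], [0, 0]]

C is strictly triangular, hence nilpotent: C² = 0, so C⁵ = 0.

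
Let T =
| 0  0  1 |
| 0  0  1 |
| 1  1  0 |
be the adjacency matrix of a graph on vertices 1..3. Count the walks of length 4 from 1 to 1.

2

The number of length-4 walks from vertex 1 to vertex 1 is entry (1,1) of T⁴, where T is the adjacency matrix.
T² = [[1, 1, 0], [1, 1, 0], [0, 0, 2]]
T³ = [[0, 0, 2], [0, 0, 2], [2, 2, 0]]
T⁴ = [[2, 2, 0], [2, 2, 0], [0, 0, 4]]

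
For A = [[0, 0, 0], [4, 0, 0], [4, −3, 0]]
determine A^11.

[[0, 0, 0], [0, 0, 0], [0, 0, 0]]

A is strictly triangular, hence nilpotent: A^3 = 0, so A^11 = 0.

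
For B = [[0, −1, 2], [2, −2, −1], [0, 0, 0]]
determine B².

[[−2, 2, 1], [−4, 2, 6], [0, 0, 0]]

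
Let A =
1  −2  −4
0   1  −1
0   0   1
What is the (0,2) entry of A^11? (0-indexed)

A = I + N where N = [[0, −2, −4], [0, 0, −1], [0, 0, 0]] is strictly upper-triangular, so N^3 = 0.
(I + N)^11 = I + 11·N + 55·N^2 = [[1, −22, 66], [0, 1, −11], [0, 0, 1]].

66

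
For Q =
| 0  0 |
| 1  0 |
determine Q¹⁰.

Q is strictly triangular, hence nilpotent: Q² = 0, so Q¹⁰ = 0.

[[0, 0], [0, 0]]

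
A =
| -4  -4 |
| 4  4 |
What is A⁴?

[[0, 0], [0, 0]]

A² = [[0, 0], [0, 0]]
A³ = [[0, 0], [0, 0]]
A⁴ = [[0, 0], [0, 0]]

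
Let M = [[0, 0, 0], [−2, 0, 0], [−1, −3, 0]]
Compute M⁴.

M is strictly triangular, hence nilpotent: M³ = 0, so M⁴ = 0.

[[0, 0, 0], [0, 0, 0], [0, 0, 0]]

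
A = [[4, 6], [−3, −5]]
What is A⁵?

tr A = −1 and det A = −2, so the characteristic polynomial is λ² − (−1)λ + (−2) with roots 1 and −2.
Eigenvectors give P = [[2, 1], [−1, −1]] with P⁻¹ = [[1, 1], [−1, −2]], and A = P·diag(1, −2)·P⁻¹.
Then A⁵ = P·diag(1, −32)·P⁻¹ = [[2, −32], [−1, 32]] · [[1, 1], [−1, −2]] = [[34, 66], [−33, −65]].

[[34, 66], [−33, −65]]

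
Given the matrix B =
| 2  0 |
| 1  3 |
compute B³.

[[8, 0], [19, 27]]

tr B = 5 and det B = 6, so the characteristic polynomial is λ² − (5)λ + (6) with roots 3 and 2.
Eigenvectors give P = [[0, −1], [1, 1]] with P⁻¹ = [[1, 1], [−1, 0]], and B = P·diag(3, 2)·P⁻¹.
Then B³ = P·diag(27, 8)·P⁻¹ = [[0, −8], [27, 8]] · [[1, 1], [−1, 0]] = [[8, 0], [19, 27]].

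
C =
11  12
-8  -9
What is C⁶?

[[2185, 2184], [-1456, -1455]]

tr C = 2 and det C = -3, so the characteristic polynomial is λ² − (2)λ + (-3) with roots -1 and 3.
Eigenvectors give P = [[-1, 3], [1, -2]] with P⁻¹ = [[2, 3], [1, 1]], and C = P·diag(-1, 3)·P⁻¹.
Then C⁶ = P·diag(1, 729)·P⁻¹ = [[-1, 2187], [1, -1458]] · [[2, 3], [1, 1]] = [[2185, 2184], [-1456, -1455]].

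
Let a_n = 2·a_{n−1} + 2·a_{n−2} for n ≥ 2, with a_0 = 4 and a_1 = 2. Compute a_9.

12064

With companion matrix Q = [[2, 2], [1, 0]], [a_n, a_{n−1}]ᵀ = Q·[a_{n−1}, a_{n−2}]ᵀ, so [a_9, a_8]ᵀ = Q⁸·[a_1, a_0]ᵀ.
Q⁸ = [[2448, 1792], [896, 656]], giving [a_9, a_8]ᵀ = [[12064], [4416]].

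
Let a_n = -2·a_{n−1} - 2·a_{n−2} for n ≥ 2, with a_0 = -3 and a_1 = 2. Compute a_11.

-128

With companion matrix B = [[-2, -2], [1, 0]], [a_n, a_{n−1}]ᵀ = B·[a_{n−1}, a_{n−2}]ᵀ, so [a_11, a_10]ᵀ = B^10·[a_1, a_0]ᵀ.
B^10 = [[32, 64], [-32, -32]], giving [a_11, a_10]ᵀ = [[-128], [32]].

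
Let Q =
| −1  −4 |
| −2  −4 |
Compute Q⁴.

[[281, 660], [330, 776]]

Q² = [[9, 20], [10, 24]]
Q³ = [[−49, −116], [−58, −136]]
Q⁴ = [[281, 660], [330, 776]]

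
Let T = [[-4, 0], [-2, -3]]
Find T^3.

T^2 = [[16, 0], [14, 9]]
T^3 = [[-64, 0], [-74, -27]]

[[-64, 0], [-74, -27]]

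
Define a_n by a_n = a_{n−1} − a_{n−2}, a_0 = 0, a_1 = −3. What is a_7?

With companion matrix A = [[1, −1], [1, 0]], [a_n, a_{n−1}]ᵀ = A·[a_{n−1}, a_{n−2}]ᵀ, so [a_7, a_6]ᵀ = A⁶·[a_1, a_0]ᵀ.
A⁶ = [[1, 0], [0, 1]], giving [a_7, a_6]ᵀ = [[−3], [0]].

−3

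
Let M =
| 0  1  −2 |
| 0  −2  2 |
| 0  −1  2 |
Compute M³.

M² = [[0, 0, −2], [0, 2, 0], [0, 0, 2]]
M³ = [[0, 2, −4], [0, −4, 4], [0, −2, 4]]

[[0, 2, −4], [0, −4, 4], [0, −2, 4]]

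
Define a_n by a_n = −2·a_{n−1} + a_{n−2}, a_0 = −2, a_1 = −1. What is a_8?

With companion matrix B = [[−2, 1], [1, 0]], [a_n, a_{n−1}]ᵀ = B·[a_{n−1}, a_{n−2}]ᵀ, so [a_8, a_7]ᵀ = B⁷·[a_1, a_0]ᵀ.
B⁷ = [[−408, 169], [169, −70]], giving [a_8, a_7]ᵀ = [[70], [−29]].

70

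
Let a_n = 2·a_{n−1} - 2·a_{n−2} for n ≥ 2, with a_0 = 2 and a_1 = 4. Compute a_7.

0

With companion matrix A = [[2, -2], [1, 0]], [a_n, a_{n−1}]ᵀ = A·[a_{n−1}, a_{n−2}]ᵀ, so [a_7, a_6]ᵀ = A⁶·[a_1, a_0]ᵀ.
A⁶ = [[-8, 16], [-8, 8]], giving [a_7, a_6]ᵀ = [[0], [-16]].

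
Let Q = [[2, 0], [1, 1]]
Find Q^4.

[[16, 0], [15, 1]]

tr Q = 3 and det Q = 2, so the characteristic polynomial is λ² − (3)λ + (2) with roots 1 and 2.
Eigenvectors give P = [[0, −1], [1, −1]] with P⁻¹ = [[−1, 1], [−1, 0]], and Q = P·diag(1, 2)·P⁻¹.
Then Q^4 = P·diag(1, 16)·P⁻¹ = [[0, −16], [1, −16]] · [[−1, 1], [−1, 0]] = [[16, 0], [15, 1]].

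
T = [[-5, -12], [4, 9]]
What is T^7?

[[-6557, -13116], [4372, 8745]]

tr T = 4 and det T = 3, so the characteristic polynomial is λ² − (4)λ + (3) with roots 1 and 3.
Eigenvectors give P = [[-2, 3], [1, -2]] with P⁻¹ = [[-2, -3], [-1, -2]], and T = P·diag(1, 3)·P⁻¹.
Then T^7 = P·diag(1, 2187)·P⁻¹ = [[-2, 6561], [1, -4374]] · [[-2, -3], [-1, -2]] = [[-6557, -13116], [4372, 8745]].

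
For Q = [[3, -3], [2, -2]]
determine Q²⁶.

Q² = Q (a projection; rank 1, trace 1), so Q²⁶ = Q.

[[3, -3], [2, -2]]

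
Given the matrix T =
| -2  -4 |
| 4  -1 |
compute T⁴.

T² = [[-12, 12], [-12, -15]]
T³ = [[72, 36], [-36, 63]]
T⁴ = [[0, -324], [324, 81]]

[[0, -324], [324, 81]]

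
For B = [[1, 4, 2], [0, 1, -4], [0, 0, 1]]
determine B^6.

[[1, 24, -228], [0, 1, -24], [0, 0, 1]]

B = I + N where N = [[0, 4, 2], [0, 0, -4], [0, 0, 0]] is strictly upper-triangular, so N^3 = 0.
(I + N)^6 = I + 6·N + 15·N^2 = [[1, 24, -228], [0, 1, -24], [0, 0, 1]].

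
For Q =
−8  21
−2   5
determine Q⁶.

[[442, −1323], [126, −377]]

tr Q = −3 and det Q = 2, so the characteristic polynomial is λ² − (−3)λ + (2) with roots −2 and −1.
Eigenvectors give P = [[−7, 3], [−2, 1]] with P⁻¹ = [[−1, 3], [−2, 7]], and Q = P·diag(−2, −1)·P⁻¹.
Then Q⁶ = P·diag(64, 1)·P⁻¹ = [[−448, 3], [−128, 1]] · [[−1, 3], [−2, 7]] = [[442, −1323], [126, −377]].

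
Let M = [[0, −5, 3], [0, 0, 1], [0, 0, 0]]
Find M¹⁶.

[[0, 0, 0], [0, 0, 0], [0, 0, 0]]

M is strictly triangular, hence nilpotent: M³ = 0, so M¹⁶ = 0.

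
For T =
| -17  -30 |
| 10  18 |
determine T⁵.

tr T = 1 and det T = -6, so the characteristic polynomial is λ² − (1)λ + (-6) with roots -2 and 3.
Eigenvectors give P = [[-2, -3], [1, 2]] with P⁻¹ = [[-2, -3], [1, 2]], and T = P·diag(-2, 3)·P⁻¹.
Then T⁵ = P·diag(-32, 243)·P⁻¹ = [[64, -729], [-32, 486]] · [[-2, -3], [1, 2]] = [[-857, -1650], [550, 1068]].

[[-857, -1650], [550, 1068]]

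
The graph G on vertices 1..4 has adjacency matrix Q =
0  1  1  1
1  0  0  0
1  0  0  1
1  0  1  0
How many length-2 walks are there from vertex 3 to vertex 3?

The number of length-2 walks from vertex 3 to vertex 3 is entry (3,3) of Q², where Q is the adjacency matrix.
Q² = [[3, 0, 1, 1], [0, 1, 1, 1], [1, 1, 2, 1], [1, 1, 1, 2]]

2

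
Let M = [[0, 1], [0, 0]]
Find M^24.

[[0, 0], [0, 0]]

M is strictly triangular, hence nilpotent: M^2 = 0, so M^24 = 0.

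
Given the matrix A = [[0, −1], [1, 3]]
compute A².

[[−1, −3], [3, 8]]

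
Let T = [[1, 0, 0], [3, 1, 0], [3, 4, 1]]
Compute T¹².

T = I + N where N = [[0, 0, 0], [3, 0, 0], [3, 4, 0]] is strictly lower-triangular, so N³ = 0.
(I + N)¹² = I + 12·N + 66·N² = [[1, 0, 0], [36, 1, 0], [828, 48, 1]].

[[1, 0, 0], [36, 1, 0], [828, 48, 1]]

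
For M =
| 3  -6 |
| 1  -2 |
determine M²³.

[[3, -6], [1, -2]]

M² = M (a projection; rank 1, trace 1), so M²³ = M.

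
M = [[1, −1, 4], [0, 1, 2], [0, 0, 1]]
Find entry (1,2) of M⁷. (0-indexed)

M = I + N where N = [[0, −1, 4], [0, 0, 2], [0, 0, 0]] is strictly upper-triangular, so N³ = 0.
(I + N)⁷ = I + 7·N + 21·N² = [[1, −7, −14], [0, 1, 14], [0, 0, 1]].

14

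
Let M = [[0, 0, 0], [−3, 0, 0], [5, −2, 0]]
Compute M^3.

[[0, 0, 0], [0, 0, 0], [0, 0, 0]]

M is strictly triangular, hence nilpotent: M^3 = 0, so M^3 = 0.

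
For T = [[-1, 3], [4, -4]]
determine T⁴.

[[469, -615], [-820, 1084]]

T² = [[13, -15], [-20, 28]]
T³ = [[-73, 99], [132, -172]]
T⁴ = [[469, -615], [-820, 1084]]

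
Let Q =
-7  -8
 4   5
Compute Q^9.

tr Q = -2 and det Q = -3, so the characteristic polynomial is λ² − (-2)λ + (-3) with roots 1 and -3.
Eigenvectors give P = [[1, 2], [-1, -1]] with P⁻¹ = [[-1, -2], [1, 1]], and Q = P·diag(1, -3)·P⁻¹.
Then Q^9 = P·diag(1, -19683)·P⁻¹ = [[1, -39366], [-1, 19683]] · [[-1, -2], [1, 1]] = [[-39367, -39368], [19684, 19685]].

[[-39367, -39368], [19684, 19685]]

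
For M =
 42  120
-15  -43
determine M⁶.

tr M = -1 and det M = -6, so the characteristic polynomial is λ² − (-1)λ + (-6) with roots 2 and -3.
Eigenvectors give P = [[3, 8], [-1, -3]] with P⁻¹ = [[3, 8], [-1, -3]], and M = P·diag(2, -3)·P⁻¹.
Then M⁶ = P·diag(64, 729)·P⁻¹ = [[192, 5832], [-64, -2187]] · [[3, 8], [-1, -3]] = [[-5256, -15960], [1995, 6049]].

[[-5256, -15960], [1995, 6049]]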